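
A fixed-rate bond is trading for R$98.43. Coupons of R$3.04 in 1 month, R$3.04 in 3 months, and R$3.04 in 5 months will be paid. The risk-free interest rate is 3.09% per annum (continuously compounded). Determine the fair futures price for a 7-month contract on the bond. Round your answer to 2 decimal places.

R$91.01

PV(coupons) I = 3.04·e^(−0.0309·1/12) + 3.04·e^(−0.0309·3/12) + 3.04·e^(−0.0309·5/12)
I = 3.0322 + 3.0166 + 3.0011 = 9.0499
F = (S − I)·e^(rT) = (98.43 − 9.0499) · e^(0.0309·7/12)
= 89.3801 · e^0.018025 = 89.3801 × 1.018188 = R$91.01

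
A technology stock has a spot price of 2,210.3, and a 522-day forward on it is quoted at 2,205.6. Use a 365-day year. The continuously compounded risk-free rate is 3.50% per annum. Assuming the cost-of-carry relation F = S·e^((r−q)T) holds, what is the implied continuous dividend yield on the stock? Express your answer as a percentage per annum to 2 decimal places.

3.65%

From F = S·e^((r−q)T): (r − q) = ln(F/S)/T
ln(2205.6/2210.3) = ln(0.997874) = -0.002128
(r − q) = -0.002128 / (522/365) = -0.001488
q = r − ln(F/S)/T = 0.0350 + 0.001488 = 0.036488
q = 3.65%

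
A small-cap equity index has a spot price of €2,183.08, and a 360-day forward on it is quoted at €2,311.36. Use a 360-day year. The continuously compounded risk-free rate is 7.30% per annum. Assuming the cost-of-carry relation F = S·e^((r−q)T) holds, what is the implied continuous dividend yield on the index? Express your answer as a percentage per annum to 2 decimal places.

From F = S·e^((r−q)T): (r − q) = ln(F/S)/T
ln(2311.36/2183.08) = ln(1.058761) = 0.057099
(r − q) = 0.057099 / (360/360) = 0.057099
q = r − ln(F/S)/T = 0.0730 − 0.057099 = 0.015901
q = 1.59%

1.59%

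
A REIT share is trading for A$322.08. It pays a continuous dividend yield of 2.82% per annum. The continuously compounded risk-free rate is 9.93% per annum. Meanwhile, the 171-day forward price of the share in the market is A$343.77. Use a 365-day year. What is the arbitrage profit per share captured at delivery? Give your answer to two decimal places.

Fair forward: F* = S·e^(carry·T), with carry = (r − q) = 0.0993 − 0.0282 = 0.0711
F* = 322.08 · e^(0.0711 × 171/365) = 322.08 · e^0.033310 = 322.08 × 1.033871 = A$332.9892
Market A$343.77 > fair A$332.9892: forward overpriced → cash-and-carry (buy spot, short the forward).
At maturity, profit = |F_mkt − F*| = |343.77 − 332.9892| = A$10.78 per share

A$10.78 per share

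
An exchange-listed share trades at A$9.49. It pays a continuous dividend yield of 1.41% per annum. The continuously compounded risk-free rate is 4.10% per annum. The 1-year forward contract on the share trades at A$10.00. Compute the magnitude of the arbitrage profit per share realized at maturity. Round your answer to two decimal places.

Fair forward: F* = S·e^(carry·T), with carry = (r − q) = 0.0410 − 0.0141 = 0.0269
F* = 9.49 · e^(0.0269 × 1) = 9.49 · e^0.026900 = 9.49 × 1.027265 = A$9.7487
Market A$10.00 > fair A$9.7487: forward overpriced → cash-and-carry (buy spot, short the forward).
At maturity, profit = |F_mkt − F*| = |10.00 − 9.7487| = A$0.25 per share

A$0.25 per share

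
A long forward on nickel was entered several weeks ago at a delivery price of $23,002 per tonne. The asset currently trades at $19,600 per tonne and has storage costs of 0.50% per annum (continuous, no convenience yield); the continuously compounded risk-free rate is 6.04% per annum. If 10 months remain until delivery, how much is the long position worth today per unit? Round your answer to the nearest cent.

Current fair forward for the remaining 10 months: F = S·e^((r + u)·T), (r + u) = 0.0604 + 0.0050 = 0.0654
F = 19600 · e^(0.0654 × 10/12) = 19600 × 1.05601248 = 20697.8446
Value of long forward = (F − K)·e^(−rT) = (20697.8446 − 23002) · e^(−0.0604·10/12)
= -2304.1554 × 0.95091240 = -2191.05

-$2191.05 per tonne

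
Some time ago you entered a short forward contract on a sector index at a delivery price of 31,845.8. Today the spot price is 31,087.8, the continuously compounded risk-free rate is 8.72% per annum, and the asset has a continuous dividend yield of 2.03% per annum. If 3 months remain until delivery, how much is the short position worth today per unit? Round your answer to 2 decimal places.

Current fair forward for the remaining 3 months: F = S·e^((r − q)·T), (r − q) = 0.0872 − 0.0203 = 0.0669
F = 31087.8 · e^(0.0669 × 3/12) = 31087.8 × 1.01686565 = 31612.1160
Value of long forward = (F − K)·e^(−rT) = (31612.1160 − 31845.8) · e^(−0.0872·3/12)
= -233.6840 × 0.97843590 = -228.64
Short position value = −(long value) = 228.64

228.64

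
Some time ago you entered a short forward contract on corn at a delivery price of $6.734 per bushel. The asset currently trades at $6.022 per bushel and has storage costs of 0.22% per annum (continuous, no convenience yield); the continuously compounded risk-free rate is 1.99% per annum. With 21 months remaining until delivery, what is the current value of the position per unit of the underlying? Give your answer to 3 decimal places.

Current fair forward for the remaining 21 months: F = S·e^((r + u)·T), (r + u) = 0.0199 + 0.0022 = 0.0221
F = 6.022 · e^(0.0221 × 21/12) = 6.022 × 1.039433 = 6.2595
Value of long forward = (F − K)·e^(−rT) = (6.2595 − 6.734) · e^(−0.0199·21/12)
= -0.4745 × 0.965774 = -0.458
Short position value = −(long value) = $0.458

$0.458 per bushel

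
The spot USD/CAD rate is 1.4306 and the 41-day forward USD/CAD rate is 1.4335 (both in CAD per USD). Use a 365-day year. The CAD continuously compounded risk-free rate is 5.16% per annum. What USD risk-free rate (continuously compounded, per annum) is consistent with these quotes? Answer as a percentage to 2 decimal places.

3.36%

F = S·e^((r_CAD − r_USD)T) ⇒ r_USD = r_CAD − ln(F/S)/T
ln(1.4335/1.4306) = 0.002025; /(41/365) = 0.018027
r_USD = 0.0516 − 0.018027 = 0.033573
r_USD = 3.36%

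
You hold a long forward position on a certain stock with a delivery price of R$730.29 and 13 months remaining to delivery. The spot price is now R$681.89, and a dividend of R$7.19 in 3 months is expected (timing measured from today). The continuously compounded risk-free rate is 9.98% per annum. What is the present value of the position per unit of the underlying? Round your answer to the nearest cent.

R$19.43

PV(remaining dividends) I = 7.19·e^(−0.0998·3/12) = 7.0128
Current forward F = (S − I)·e^(rT) = (681.89 − 7.0128)·e^(0.0998·13/12) = 674.8772 × 1.114178 = 751.9333
Value (long) = (F − K)·e^(−rT) = (751.9333 − 730.29) × 0.897523 = 19.4254
Value = R$19.43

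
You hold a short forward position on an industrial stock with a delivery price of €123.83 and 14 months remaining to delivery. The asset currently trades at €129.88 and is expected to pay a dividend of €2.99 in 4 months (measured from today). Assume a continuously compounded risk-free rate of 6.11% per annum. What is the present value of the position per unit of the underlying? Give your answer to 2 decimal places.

-€11.64

PV(remaining dividends) I = 2.99·e^(−0.0611·4/12) = 2.9297
Current forward F = (S − I)·e^(rT) = (129.88 − 2.9297)·e^(0.0611·14/12) = 126.9503 × 1.073885 = 136.3300
Value (long) = (F − K)·e^(−rT) = (136.3300 − 123.83) × 0.931198 = 11.6400
Short position value = −(long value) = -€11.64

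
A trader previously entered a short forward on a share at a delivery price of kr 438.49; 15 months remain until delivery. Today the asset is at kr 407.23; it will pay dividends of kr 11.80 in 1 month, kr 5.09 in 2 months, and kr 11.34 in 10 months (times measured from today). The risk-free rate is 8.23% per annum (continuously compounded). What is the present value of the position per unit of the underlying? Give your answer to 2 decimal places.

PV(remaining dividends) I = 11.80·e^(−0.0823·1/12) + 5.09·e^(−0.0823·2/12) + 11.34·e^(−0.0823·10/12) = 27.3283
Current forward F = (S − I)·e^(rT) = (407.23 − 27.3283)·e^(0.0823·15/12) = 379.9017 × 1.108353 = 421.0652
Value (long) = (F − K)·e^(−rT) = (421.0652 − 438.49) × 0.902240 = -15.7214
Short position value = −(long value) = kr 15.72

kr 15.72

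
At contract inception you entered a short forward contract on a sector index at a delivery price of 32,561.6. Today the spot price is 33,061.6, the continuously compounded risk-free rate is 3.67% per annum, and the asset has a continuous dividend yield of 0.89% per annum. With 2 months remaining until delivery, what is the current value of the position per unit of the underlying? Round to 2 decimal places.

Current fair forward for the remaining 2 months: F = S·e^((r − q)·T), (r − q) = 0.0367 − 0.0089 = 0.0278
F = 33061.6 · e^(0.0278 × 2/12) = 33061.6 × 1.00464408 = 33215.1407
Value of long forward = (F − K)·e^(−rT) = (33215.1407 − 32561.6) · e^(−0.0367·2/12)
= 653.5407 × 0.99390200 = 649.56
Short position value = −(long value) = -649.56

-649.56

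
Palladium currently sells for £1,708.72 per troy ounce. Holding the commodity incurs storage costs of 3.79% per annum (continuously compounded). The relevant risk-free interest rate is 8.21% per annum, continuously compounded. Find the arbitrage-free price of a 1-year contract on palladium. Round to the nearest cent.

£1,926.58 per troy ounce

Net carry = r + u − y = 0.0821 + 0.0379 − 0.0000 = 0.1200
F = S·e^((r+u−y)T) = 1708.72 · e^(0.1200 × 1) = 1708.72 · e^0.12000000
= 1708.72 × 1.12749685 = £1,926.58 per troy ounce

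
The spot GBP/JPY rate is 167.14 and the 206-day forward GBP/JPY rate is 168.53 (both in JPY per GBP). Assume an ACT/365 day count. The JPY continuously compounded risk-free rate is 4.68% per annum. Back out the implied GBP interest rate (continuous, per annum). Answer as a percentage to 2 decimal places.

F = S·e^((r_JPY − r_GBP)T) ⇒ r_GBP = r_JPY − ln(F/S)/T
ln(168.53/167.14) = 0.008282; /(206/365) = 0.014674
r_GBP = 0.0468 − 0.014674 = 0.032126
r_GBP = 3.21%

3.21%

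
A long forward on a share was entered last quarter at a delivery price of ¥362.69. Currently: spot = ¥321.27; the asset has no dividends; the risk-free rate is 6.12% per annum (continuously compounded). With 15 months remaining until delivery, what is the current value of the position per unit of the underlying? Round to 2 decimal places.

-¥14.71

Current fair forward for the remaining 15 months: F = S·e^(r·T), r = 0.0612
F = 321.27 · e^(0.0612 × 15/12) = 321.27 × 1.079502 = 346.8116
Value of long forward = (F − K)·e^(−rT) = (346.8116 − 362.69) · e^(−0.0612·15/12)
= -15.8784 × 0.926353 = -14.71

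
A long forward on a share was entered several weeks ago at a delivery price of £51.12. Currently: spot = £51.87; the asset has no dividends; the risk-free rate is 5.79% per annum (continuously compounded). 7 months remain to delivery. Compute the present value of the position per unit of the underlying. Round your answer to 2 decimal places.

Current fair forward for the remaining 7 months: F = S·e^(r·T), r = 0.0579
F = 51.87 · e^(0.0579 × 7/12) = 51.87 × 1.034352 = 53.6518
Value of long forward = (F − K)·e^(−rT) = (53.6518 − 51.12) · e^(−0.0579·7/12)
= 2.5318 × 0.966789 = 2.45

£2.45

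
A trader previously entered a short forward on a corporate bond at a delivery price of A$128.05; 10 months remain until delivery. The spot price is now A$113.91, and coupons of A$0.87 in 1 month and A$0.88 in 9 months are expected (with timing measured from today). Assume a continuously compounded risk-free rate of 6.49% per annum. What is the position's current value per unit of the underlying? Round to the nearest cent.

PV(remaining coupons) I = 0.87·e^(−0.0649·1/12) + 0.88·e^(−0.0649·9/12) = 1.7035
Current forward F = (S − I)·e^(rT) = (113.91 − 1.7035)·e^(0.0649·10/12) = 112.2065 × 1.055573 = 118.4422
Value (long) = (F − K)·e^(−rT) = (118.4422 − 128.05) × 0.947353 = -9.1020
Short position value = −(long value) = A$9.10

A$9.10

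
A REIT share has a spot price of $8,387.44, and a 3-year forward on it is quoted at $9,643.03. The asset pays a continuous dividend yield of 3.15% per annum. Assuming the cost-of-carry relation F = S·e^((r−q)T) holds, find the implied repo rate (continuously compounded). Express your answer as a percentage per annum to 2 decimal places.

From F = S·e^((r−q)T): (r − q) = ln(F/S)/T
ln(9643.03/8387.44) = ln(1.149699) = 0.139500
(r − q) = 0.139500 / (3) = 0.046500
r = ln(F/S)/T + q = 0.046500 + 0.0315 = 0.078000
r = 7.80%

7.80%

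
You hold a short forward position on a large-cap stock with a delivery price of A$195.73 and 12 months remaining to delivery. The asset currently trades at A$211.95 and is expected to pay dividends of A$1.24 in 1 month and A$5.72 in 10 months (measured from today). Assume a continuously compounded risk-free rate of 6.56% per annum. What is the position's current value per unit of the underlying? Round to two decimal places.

-A$22.00

PV(remaining dividends) I = 1.24·e^(−0.0656·1/12) + 5.72·e^(−0.0656·10/12) = 6.6489
Current forward F = (S − I)·e^(rT) = (211.95 − 6.6489)·e^(0.0656·12/12) = 205.3011 × 1.067800 = 219.2205
Value (long) = (F − K)·e^(−rT) = (219.2205 − 195.73) × 0.936505 = 21.9990
Short position value = −(long value) = -A$22.00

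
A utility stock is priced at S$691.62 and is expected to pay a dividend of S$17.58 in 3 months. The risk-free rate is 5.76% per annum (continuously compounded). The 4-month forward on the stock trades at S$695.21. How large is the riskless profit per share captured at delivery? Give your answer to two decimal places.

S$7.85 per share

PV(dividends) I = 17.58·e^(−0.0576·3/12) = 17.3287
Fair forward F* = (S − I)·e^(rT) = (691.62 − 17.3287)·e^0.019200 = 674.2913 × 1.019386 = 687.3631
Market S$695.21 > fair 687.3631: forward overpriced → cash-and-carry (borrow at r, buy the stock and collect the dividends, short the forward).
Profit at T = |F_mkt − F*| = |695.21 − 687.3631| = S$7.85 per share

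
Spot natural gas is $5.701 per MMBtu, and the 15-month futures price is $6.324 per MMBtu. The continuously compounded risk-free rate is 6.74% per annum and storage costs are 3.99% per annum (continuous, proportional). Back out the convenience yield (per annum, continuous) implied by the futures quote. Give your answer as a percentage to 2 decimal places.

2.43%

F = S·e^((r+u−y)T) ⇒ (r+u−y) = ln(F/S)/T
ln(6.324/5.701) = 0.103710; /T ⇒ 0.082968
y = r + u − ln(F/S)/T = 0.0674 + 0.0399 − 0.082968 = 0.024332
y = 2.43%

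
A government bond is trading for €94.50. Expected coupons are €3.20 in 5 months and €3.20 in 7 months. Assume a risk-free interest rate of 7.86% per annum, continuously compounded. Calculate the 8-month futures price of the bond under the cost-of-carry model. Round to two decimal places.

PV(coupons) I = 3.20·e^(−0.0786·5/12) + 3.20·e^(−0.0786·7/12)
I = 3.0969 + 3.0566 = 6.1535
F = (S − I)·e^(rT) = (94.50 − 6.1535) · e^(0.0786·8/12)
= 88.3465 · e^0.052400 = 88.3465 × 1.053797 = €93.10

€93.10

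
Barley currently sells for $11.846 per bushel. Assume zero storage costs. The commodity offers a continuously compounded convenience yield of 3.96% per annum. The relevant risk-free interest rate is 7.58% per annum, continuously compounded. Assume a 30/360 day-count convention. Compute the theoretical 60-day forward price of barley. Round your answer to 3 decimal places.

$11.918 per bushel

Net carry = r + u − y = 0.0758 + 0.0000 − 0.0396 = 0.0362
F = S·e^((r+u−y)T) = 11.846 · e^(0.0362 × 60/360) = 11.846 · e^0.006033
= 11.846 × 1.006051 = $11.918 per bushel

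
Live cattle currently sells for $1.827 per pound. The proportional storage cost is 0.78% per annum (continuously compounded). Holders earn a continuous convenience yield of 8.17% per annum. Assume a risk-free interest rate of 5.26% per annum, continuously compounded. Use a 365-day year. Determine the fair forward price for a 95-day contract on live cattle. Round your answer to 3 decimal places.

$1.817 per pound

Net carry = r + u − y = 0.0526 + 0.0078 − 0.0817 = -0.0213
F = S·e^((r+u−y)T) = 1.827 · e^(-0.0213 × 95/365) = 1.827 · e^-0.005544
= 1.827 × 0.994471 = $1.817 per pound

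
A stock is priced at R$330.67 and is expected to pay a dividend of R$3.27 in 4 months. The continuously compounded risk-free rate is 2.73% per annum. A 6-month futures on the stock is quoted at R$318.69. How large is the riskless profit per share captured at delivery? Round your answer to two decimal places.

PV(dividends) I = 3.27·e^(−0.0273·4/12) = 3.2404
Fair futures F* = (S − I)·e^(rT) = (330.67 − 3.2404)·e^0.013650 = 327.4296 × 1.013744 = 331.9298
Market R$318.69 < fair 331.9298: forward underpriced → reverse cash-and-carry (short the stock, invest proceeds at r, pay the dividends, go long the forward).
Profit at T = |F_mkt − F*| = |318.69 − 331.9298| = R$13.24 per share

R$13.24 per share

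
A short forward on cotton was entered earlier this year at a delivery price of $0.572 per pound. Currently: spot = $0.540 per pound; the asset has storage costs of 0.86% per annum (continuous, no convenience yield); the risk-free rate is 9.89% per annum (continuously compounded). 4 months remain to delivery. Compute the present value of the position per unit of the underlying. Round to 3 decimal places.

Current fair forward for the remaining 4 months: F = S·e^((r + u)·T), (r + u) = 0.0989 + 0.0086 = 0.1075
F = 0.540 · e^(0.1075 × 4/12) = 0.540 × 1.036483 = 0.5597
Value of long forward = (F − K)·e^(−rT) = (0.5597 − 0.572) · e^(−0.0989·4/12)
= -0.0123 × 0.967571 = -0.012
Short position value = −(long value) = $0.012

$0.012 per pound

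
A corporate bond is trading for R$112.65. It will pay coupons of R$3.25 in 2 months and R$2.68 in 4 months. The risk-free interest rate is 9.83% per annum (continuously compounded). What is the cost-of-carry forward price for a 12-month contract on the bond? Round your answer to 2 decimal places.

R$117.90

PV(coupons) I = 3.25·e^(−0.0983·2/12) + 2.68·e^(−0.0983·4/12)
I = 3.1972 + 2.5936 = 5.7908
F = (S − I)·e^(rT) = (112.65 − 5.7908) · e^(0.0983·12/12)
= 106.8592 · e^0.098300 = 106.8592 × 1.103294 = R$117.90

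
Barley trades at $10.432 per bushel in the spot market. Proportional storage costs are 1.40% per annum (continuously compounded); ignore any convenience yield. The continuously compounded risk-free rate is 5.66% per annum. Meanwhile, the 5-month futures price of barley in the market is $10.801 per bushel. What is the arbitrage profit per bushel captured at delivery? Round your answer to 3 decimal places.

$0.058 per bushel

Fair futures: F* = S·e^(carry·T), with carry = (r + u) = 0.0566 + 0.0140 = 0.0706
F* = 10.432 · e^(0.0706 × 5/12) = 10.432 · e^0.029417 = 10.432 × 1.029854 = $10.7434
Market $10.801 > fair $10.7434: forward overpriced → cash-and-carry (buy spot, short the forward).
At maturity, profit = |F_mkt − F*| = |10.801 − 10.7434| = $0.058 per bushel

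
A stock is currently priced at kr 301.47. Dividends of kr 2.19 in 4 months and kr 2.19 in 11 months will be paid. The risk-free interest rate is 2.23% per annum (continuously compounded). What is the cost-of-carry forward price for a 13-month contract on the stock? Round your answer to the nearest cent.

kr 304.42

PV(dividends) I = 2.19·e^(−0.0223·4/12) + 2.19·e^(−0.0223·11/12)
I = 2.1738 + 2.1457 = 4.3195
F = (S − I)·e^(rT) = (301.47 − 4.3195) · e^(0.0223·13/12)
= 297.1505 · e^0.024158 = 297.1505 × 1.024452 = kr 304.42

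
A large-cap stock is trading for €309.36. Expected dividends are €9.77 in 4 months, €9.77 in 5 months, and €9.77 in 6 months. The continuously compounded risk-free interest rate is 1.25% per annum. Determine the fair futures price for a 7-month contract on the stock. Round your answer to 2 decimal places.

PV(dividends) I = 9.77·e^(−0.0125·4/12) + 9.77·e^(−0.0125·5/12) + 9.77·e^(−0.0125·6/12)
I = 9.7294 + 9.7192 + 9.7091 = 29.1577
F = (S − I)·e^(rT) = (309.36 − 29.1577) · e^(0.0125·7/12)
= 280.2023 · e^0.007292 = 280.2023 × 1.007319 = €282.25

€282.25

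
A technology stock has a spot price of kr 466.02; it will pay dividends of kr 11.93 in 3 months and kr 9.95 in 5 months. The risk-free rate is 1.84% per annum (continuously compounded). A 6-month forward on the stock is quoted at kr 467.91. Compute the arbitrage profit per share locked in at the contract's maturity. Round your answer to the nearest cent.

kr 19.53 per share

PV(dividends) I = 11.93·e^(−0.0184·3/12) + 9.95·e^(−0.0184·5/12) = 21.7493
Fair forward F* = (S − I)·e^(rT) = (466.02 − 21.7493)·e^0.009200 = 444.2707 × 1.009242 = 448.3766
Market kr 467.91 > fair 448.3766: forward overpriced → cash-and-carry (borrow at r, buy the stock and collect the dividends, short the forward).
Profit at T = |F_mkt − F*| = |467.91 − 448.3766| = kr 19.53 per share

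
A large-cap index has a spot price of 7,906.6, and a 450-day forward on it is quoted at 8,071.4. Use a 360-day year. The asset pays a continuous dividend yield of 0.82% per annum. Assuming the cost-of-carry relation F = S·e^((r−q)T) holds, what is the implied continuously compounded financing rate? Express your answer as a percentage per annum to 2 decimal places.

From F = S·e^((r−q)T): (r − q) = ln(F/S)/T
ln(8071.4/7906.6) = ln(1.020843) = 0.020629
(r − q) = 0.020629 / (450/360) = 0.016503
r = ln(F/S)/T + q = 0.016503 + 0.0082 = 0.024703
r = 2.47%

2.47%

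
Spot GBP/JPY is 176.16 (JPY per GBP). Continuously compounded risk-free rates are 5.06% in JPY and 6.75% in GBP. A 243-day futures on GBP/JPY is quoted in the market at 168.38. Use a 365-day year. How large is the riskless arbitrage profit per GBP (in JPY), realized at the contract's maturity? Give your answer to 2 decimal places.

5.81 per GBP (in JPY)

Fair futures: F* = S·e^(carry·T), with carry = (r_JPY − r_GBP) = 0.0506 − 0.0675 = -0.0169
F* = 176.16 · e^(-0.0169 × 243/365) = 176.16 · e^-0.011251 = 176.16 × 0.988812 = 174.1891
Market 168.38 < fair 174.1891: forward underpriced → reverse cash-and-carry (short spot, go long the forward).
At maturity, profit = |F_mkt − F*| = |168.38 − 174.1891| = 5.81 per GBP (in JPY)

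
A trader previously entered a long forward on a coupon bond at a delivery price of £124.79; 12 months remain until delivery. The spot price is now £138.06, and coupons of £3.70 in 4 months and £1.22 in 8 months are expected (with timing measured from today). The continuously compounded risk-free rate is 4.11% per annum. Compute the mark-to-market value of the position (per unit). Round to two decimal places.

£13.46

PV(remaining coupons) I = 3.70·e^(−0.0411·4/12) + 1.22·e^(−0.0411·8/12) = 4.8367
Current forward F = (S − I)·e^(rT) = (138.06 − 4.8367)·e^(0.0411·12/12) = 133.2233 × 1.041956 = 138.8128
Value (long) = (F − K)·e^(−rT) = (138.8128 − 124.79) × 0.959733 = 13.4581
Value = £13.46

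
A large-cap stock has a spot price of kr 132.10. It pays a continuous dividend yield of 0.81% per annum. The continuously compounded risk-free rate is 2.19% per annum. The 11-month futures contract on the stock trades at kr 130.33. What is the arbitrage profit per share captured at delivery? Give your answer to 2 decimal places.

kr 3.45 per share

Fair futures: F* = S·e^(carry·T), with carry = (r − q) = 0.0219 − 0.0081 = 0.0138
F* = 132.10 · e^(0.0138 × 11/12) = 132.10 · e^0.012650 = 132.10 × 1.012730 = kr 133.7816
Market kr 130.33 < fair kr 133.7816: forward underpriced → reverse cash-and-carry (short spot, go long the forward).
At maturity, profit = |F_mkt − F*| = |130.33 − 133.7816| = kr 3.45 per share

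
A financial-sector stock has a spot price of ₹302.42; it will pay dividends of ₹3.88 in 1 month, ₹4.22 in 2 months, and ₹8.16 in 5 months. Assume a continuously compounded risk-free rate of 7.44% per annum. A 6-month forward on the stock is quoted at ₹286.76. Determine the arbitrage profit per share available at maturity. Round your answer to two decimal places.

PV(dividends) I = 3.88·e^(−0.0744·1/12) + 4.22·e^(−0.0744·2/12) + 8.16·e^(−0.0744·5/12) = 15.9349
Fair forward F* = (S − I)·e^(rT) = (302.42 − 15.9349)·e^0.037200 = 286.4851 × 1.037901 = 297.3432
Market ₹286.76 < fair 297.3432: forward underpriced → reverse cash-and-carry (short the stock, invest proceeds at r, pay the dividends, go long the forward).
Profit at T = |F_mkt − F*| = |286.76 − 297.3432| = ₹10.58 per share

₹10.58 per share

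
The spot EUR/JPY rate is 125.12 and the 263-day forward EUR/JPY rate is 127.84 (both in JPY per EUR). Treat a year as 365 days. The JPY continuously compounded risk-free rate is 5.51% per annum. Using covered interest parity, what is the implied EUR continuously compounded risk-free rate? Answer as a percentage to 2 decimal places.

2.53%

F = S·e^((r_JPY − r_EUR)T) ⇒ r_EUR = r_JPY − ln(F/S)/T
ln(127.84/125.12) = 0.021506; /(263/365) = 0.029847
r_EUR = 0.0551 − 0.029847 = 0.025253
r_EUR = 2.53%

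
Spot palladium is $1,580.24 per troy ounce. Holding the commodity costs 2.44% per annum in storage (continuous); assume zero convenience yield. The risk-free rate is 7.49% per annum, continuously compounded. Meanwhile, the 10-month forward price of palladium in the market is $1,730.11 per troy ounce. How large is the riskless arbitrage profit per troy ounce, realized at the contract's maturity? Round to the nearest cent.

$13.54 per troy ounce

Fair forward: F* = S·e^(carry·T), with carry = (r + u) = 0.0749 + 0.0244 = 0.0993
F* = 1580.24 · e^(0.0993 × 10/12) = 1580.24 · e^0.08275000 = 1580.24 × 1.08627021 = $1716.5676
Market $1730.11 > fair $1716.5676: forward overpriced → cash-and-carry (buy spot, short the forward).
At maturity, profit = |F_mkt − F*| = |1730.11 − 1716.5676| = $13.54 per troy ounce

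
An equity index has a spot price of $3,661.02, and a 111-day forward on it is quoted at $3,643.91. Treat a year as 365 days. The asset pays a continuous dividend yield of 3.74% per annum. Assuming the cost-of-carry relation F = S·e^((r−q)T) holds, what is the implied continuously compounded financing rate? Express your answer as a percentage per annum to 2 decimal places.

2.20%

From F = S·e^((r−q)T): (r − q) = ln(F/S)/T
ln(3643.91/3661.02) = ln(0.995326) = -0.004685
(r − q) = -0.004685 / (111/365) = -0.015406
r = ln(F/S)/T + q = -0.015406 + 0.0374 = 0.021994
r = 2.20%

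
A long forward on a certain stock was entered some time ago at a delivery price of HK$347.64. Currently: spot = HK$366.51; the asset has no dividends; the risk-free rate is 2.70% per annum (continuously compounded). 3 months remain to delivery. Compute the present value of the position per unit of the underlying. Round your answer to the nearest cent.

Current fair forward for the remaining 3 months: F = S·e^(r·T), r = 0.0270
F = 366.51 · e^(0.0270 × 3/12) = 366.51 × 1.006773 = 368.9924
Value of long forward = (F − K)·e^(−rT) = (368.9924 − 347.64) · e^(−0.0270·3/12)
= 21.3524 × 0.993273 = 21.21

HK$21.21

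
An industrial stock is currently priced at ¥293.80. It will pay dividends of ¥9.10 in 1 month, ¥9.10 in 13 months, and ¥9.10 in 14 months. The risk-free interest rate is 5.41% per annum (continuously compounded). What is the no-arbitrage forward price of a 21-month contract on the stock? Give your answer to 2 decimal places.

PV(dividends) I = 9.10·e^(−0.0541·1/12) + 9.10·e^(−0.0541·13/12) + 9.10·e^(−0.0541·14/12)
I = 9.0591 + 8.5820 + 8.5434 = 26.1845
F = (S − I)·e^(rT) = (293.80 − 26.1845) · e^(0.0541·21/12)
= 267.6155 · e^0.094675 = 267.6155 × 1.099302 = ¥294.19

¥294.19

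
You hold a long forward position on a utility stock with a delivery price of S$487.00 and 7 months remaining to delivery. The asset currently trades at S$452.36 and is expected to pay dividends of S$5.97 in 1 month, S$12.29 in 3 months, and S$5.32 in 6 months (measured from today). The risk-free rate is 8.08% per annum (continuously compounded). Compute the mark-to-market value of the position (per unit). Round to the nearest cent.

PV(remaining dividends) I = 5.97·e^(−0.0808·1/12) + 12.29·e^(−0.0808·3/12) + 5.32·e^(−0.0808·6/12) = 23.0835
Current forward F = (S − I)·e^(rT) = (452.36 − 23.0835)·e^(0.0808·7/12) = 429.2765 × 1.048262 = 449.9942
Value (long) = (F − K)·e^(−rT) = (449.9942 − 487.00) × 0.953960 = -35.3021
Value = -S$35.30

-S$35.30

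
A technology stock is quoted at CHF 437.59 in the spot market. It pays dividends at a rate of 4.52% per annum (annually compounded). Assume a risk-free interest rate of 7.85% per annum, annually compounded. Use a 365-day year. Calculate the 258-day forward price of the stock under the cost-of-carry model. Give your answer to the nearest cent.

F = S · (1+r)^T / (1+q)^T
= 437.59 × 1.054870 / 1.031742 = 437.59 × 1.022416
F = CHF 447.40

CHF 447.40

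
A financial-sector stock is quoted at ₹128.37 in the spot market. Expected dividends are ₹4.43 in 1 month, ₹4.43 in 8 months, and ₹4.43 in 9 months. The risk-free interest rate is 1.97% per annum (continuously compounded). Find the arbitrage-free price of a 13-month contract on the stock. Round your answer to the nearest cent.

PV(dividends) I = 4.43·e^(−0.0197·1/12) + 4.43·e^(−0.0197·8/12) + 4.43·e^(−0.0197·9/12)
I = 4.4227 + 4.3722 + 4.3650 = 13.1599
F = (S − I)·e^(rT) = (128.37 − 13.1599) · e^(0.0197·13/12)
= 115.2101 · e^0.021342 = 115.2101 × 1.021571 = ₹117.70

₹117.70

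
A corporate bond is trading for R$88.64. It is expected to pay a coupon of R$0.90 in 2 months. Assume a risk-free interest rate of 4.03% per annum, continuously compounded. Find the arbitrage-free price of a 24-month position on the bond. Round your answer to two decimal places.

R$95.11

PV(coupons) I = 0.90·e^(−0.0403·2/12)
I = 0.8940
F = (S − I)·e^(rT) = (88.64 − 0.8940) · e^(0.0403·24/12)
= 87.7460 · e^0.080600 = 87.7460 × 1.083937 = R$95.11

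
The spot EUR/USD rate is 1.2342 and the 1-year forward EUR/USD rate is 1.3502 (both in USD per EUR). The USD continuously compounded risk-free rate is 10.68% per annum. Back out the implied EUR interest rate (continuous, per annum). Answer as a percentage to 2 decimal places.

F = S·e^((r_USD − r_EUR)T) ⇒ r_EUR = r_USD − ln(F/S)/T
ln(1.3502/1.2342) = 0.089830; /(1) = 0.089830
r_EUR = 0.1068 − 0.089830 = 0.016970
r_EUR = 1.70%

1.70%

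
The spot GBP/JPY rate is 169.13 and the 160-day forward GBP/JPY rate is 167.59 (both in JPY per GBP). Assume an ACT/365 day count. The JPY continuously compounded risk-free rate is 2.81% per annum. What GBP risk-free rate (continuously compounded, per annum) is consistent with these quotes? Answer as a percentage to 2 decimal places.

4.90%

F = S·e^((r_JPY − r_GBP)T) ⇒ r_GBP = r_JPY − ln(F/S)/T
ln(167.59/169.13) = -0.009147; /(160/365) = -0.020867
r_GBP = 0.0281 + 0.020867 = 0.048967
r_GBP = 4.90%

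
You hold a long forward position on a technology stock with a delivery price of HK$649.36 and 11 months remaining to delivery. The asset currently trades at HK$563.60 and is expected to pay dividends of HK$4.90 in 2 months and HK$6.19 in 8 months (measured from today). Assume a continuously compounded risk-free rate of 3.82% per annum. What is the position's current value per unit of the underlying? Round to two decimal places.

-HK$74.32

PV(remaining dividends) I = 4.90·e^(−0.0382·2/12) + 6.19·e^(−0.0382·8/12) = 10.9033
Current forward F = (S − I)·e^(rT) = (563.60 − 10.9033)·e^(0.0382·11/12) = 552.6967 × 1.035637 = 572.3932
Value (long) = (F − K)·e^(−rT) = (572.3932 − 649.36) × 0.965589 = -74.3183
Value = -HK$74.32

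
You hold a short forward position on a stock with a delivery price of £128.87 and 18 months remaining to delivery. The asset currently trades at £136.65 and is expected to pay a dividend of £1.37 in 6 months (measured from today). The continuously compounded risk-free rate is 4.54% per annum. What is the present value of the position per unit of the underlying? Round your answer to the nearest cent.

-£14.92

PV(remaining dividends) I = 1.37·e^(−0.0454·6/12) = 1.3393
Current forward F = (S − I)·e^(rT) = (136.65 − 1.3393)·e^(0.0454·18/12) = 135.3107 × 1.070472 = 144.8463
Value (long) = (F − K)·e^(−rT) = (144.8463 − 128.87) × 0.934167 = 14.9245
Short position value = −(long value) = -£14.92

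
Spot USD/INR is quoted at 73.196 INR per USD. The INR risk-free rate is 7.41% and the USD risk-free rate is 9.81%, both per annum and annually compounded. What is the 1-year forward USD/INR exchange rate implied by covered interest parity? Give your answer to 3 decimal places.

By covered interest parity, F = S · (1+r_INR)^T / (1+r_USD)^T
= 73.196 × 1.074100 / 1.098100 = 73.196 × 0.978144
F = 71.596 INR per USD

71.596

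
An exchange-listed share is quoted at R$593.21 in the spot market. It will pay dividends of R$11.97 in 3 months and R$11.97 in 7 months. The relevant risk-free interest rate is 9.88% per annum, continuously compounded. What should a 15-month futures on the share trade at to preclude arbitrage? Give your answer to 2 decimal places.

PV(dividends) I = 11.97·e^(−0.0988·3/12) + 11.97·e^(−0.0988·7/12)
I = 11.6780 + 11.2996 = 22.9776
F = (S − I)·e^(rT) = (593.21 − 22.9776) · e^(0.0988·15/12)
= 570.2324 · e^0.123500 = 570.2324 × 1.131450 = R$645.19

R$645.19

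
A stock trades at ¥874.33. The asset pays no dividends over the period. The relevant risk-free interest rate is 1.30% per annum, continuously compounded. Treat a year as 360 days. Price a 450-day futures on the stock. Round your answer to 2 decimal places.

F = S·e^(rT) = 874.33 · e^(0.0130 × 450/360)
= 874.33 · e^0.016250 = 874.33 × 1.016383
F = ¥888.65

¥888.65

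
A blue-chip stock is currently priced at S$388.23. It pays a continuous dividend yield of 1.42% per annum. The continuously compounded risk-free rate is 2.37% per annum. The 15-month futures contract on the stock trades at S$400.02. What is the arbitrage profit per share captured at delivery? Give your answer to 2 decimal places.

Fair futures: F* = S·e^(carry·T), with carry = (r − q) = 0.0237 − 0.0142 = 0.0095
F* = 388.23 · e^(0.0095 × 15/12) = 388.23 · e^0.011875 = 388.23 × 1.011946 = S$392.8678
Market S$400.02 > fair S$392.8678: forward overpriced → cash-and-carry (buy spot, short the forward).
At maturity, profit = |F_mkt − F*| = |400.02 − 392.8678| = S$7.15 per share

S$7.15 per share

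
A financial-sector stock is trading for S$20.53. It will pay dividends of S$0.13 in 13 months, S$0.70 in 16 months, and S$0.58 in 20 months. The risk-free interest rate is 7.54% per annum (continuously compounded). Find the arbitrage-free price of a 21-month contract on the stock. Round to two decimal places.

PV(dividends) I = 0.13·e^(−0.0754·13/12) + 0.70·e^(−0.0754·16/12) + 0.58·e^(−0.0754·20/12)
I = 0.1198 + 0.6330 + 0.5115 = 1.2643
F = (S − I)·e^(rT) = (20.53 − 1.2643) · e^(0.0754·21/12)
= 19.2657 · e^0.131950 = 19.2657 × 1.141051 = S$21.98

S$21.98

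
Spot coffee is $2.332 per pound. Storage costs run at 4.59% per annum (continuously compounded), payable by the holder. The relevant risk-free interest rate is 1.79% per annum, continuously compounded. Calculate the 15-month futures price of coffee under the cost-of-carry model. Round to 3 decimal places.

Net carry = r + u − y = 0.0179 + 0.0459 − 0.0000 = 0.0638
F = S·e^((r+u−y)T) = 2.332 · e^(0.0638 × 15/12) = 2.332 · e^0.079750
= 2.332 × 1.083016 = $2.526 per pound

$2.526 per pound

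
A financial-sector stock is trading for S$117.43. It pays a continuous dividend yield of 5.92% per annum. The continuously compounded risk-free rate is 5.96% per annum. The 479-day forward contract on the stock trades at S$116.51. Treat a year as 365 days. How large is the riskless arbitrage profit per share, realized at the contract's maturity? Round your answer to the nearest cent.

Fair forward: F* = S·e^(carry·T), with carry = (r − q) = 0.0596 − 0.0592 = 0.0004
F* = 117.43 · e^(0.0004 × 479/365) = 117.43 · e^0.000525 = 117.43 × 1.000525 = S$117.4917
Market S$116.51 < fair S$117.4917: forward underpriced → reverse cash-and-carry (short spot, go long the forward).
At maturity, profit = |F_mkt − F*| = |116.51 − 117.4917| = S$0.98 per share

S$0.98 per share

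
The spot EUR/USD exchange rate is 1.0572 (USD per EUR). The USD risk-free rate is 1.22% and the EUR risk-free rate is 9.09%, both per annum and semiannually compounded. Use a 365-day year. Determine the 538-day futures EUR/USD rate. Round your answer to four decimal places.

By covered interest parity, F = S · (1+r_USD/2)^(2T) / (1+r_EUR/2)^(2T)
= 1.0572 × 1.018090 / 1.140000 = 1.0572 × 0.893061
F = 0.9441 USD per EUR

0.9441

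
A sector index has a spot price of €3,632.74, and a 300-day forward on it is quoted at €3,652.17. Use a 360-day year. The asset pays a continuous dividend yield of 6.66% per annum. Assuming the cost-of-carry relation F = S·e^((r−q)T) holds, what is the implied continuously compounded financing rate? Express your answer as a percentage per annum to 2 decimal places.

7.30%

From F = S·e^((r−q)T): (r − q) = ln(F/S)/T
ln(3652.17/3632.74) = ln(1.005349) = 0.005335
(r − q) = 0.005335 / (300/360) = 0.006402
r = ln(F/S)/T + q = 0.006402 + 0.0666 = 0.073002
r = 7.30%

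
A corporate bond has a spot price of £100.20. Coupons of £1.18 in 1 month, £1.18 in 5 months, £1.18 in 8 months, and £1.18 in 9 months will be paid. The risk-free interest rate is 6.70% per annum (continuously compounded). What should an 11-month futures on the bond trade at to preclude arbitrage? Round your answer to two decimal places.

PV(coupons) I = 1.18·e^(−0.0670·1/12) + 1.18·e^(−0.0670·5/12) + 1.18·e^(−0.0670·8/12) + 1.18·e^(−0.0670·9/12)
I = 1.1734 + 1.1475 + 1.1285 + 1.1222 = 4.5716
F = (S − I)·e^(rT) = (100.20 − 4.5716) · e^(0.0670·11/12)
= 95.6284 · e^0.061417 = 95.6284 × 1.063342 = £101.69

£101.69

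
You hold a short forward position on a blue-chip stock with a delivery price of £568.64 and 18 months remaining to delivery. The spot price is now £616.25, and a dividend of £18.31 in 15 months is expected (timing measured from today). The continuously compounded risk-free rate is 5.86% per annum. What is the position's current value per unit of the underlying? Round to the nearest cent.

-£78.44

PV(remaining dividends) I = 18.31·e^(−0.0586·15/12) = 17.0167
Current forward F = (S − I)·e^(rT) = (616.25 − 17.0167)·e^(0.0586·18/12) = 599.2333 × 1.091879 = 654.2903
Value (long) = (F − K)·e^(−rT) = (654.2903 − 568.64) × 0.915852 = 78.4430
Short position value = −(long value) = -£78.44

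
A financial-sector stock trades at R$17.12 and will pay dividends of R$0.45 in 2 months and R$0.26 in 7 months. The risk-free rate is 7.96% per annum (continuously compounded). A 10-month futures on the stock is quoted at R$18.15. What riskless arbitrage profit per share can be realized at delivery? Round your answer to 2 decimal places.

R$0.60 per share

PV(dividends) I = 0.45·e^(−0.0796·2/12) + 0.26·e^(−0.0796·7/12) = 0.6923
Fair futures F* = (S − I)·e^(rT) = (17.12 − 0.6923)·e^0.066333 = 16.4277 × 1.068582 = 17.5543
Market R$18.15 > fair 17.5543: forward overpriced → cash-and-carry (borrow at r, buy the stock and collect the dividends, short the forward).
Profit at T = |F_mkt − F*| = |18.15 − 17.5543| = R$0.60 per share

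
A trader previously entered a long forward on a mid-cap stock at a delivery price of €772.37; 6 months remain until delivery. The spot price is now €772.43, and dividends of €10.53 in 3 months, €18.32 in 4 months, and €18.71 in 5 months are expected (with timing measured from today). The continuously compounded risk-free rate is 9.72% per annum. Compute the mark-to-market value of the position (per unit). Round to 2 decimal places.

PV(remaining dividends) I = 10.53·e^(−0.0972·3/12) + 18.32·e^(−0.0972·4/12) + 18.71·e^(−0.0972·5/12) = 45.9805
Current forward F = (S − I)·e^(rT) = (772.43 − 45.9805)·e^(0.0972·6/12) = 726.4495 × 1.049800 = 762.6267
Value (long) = (F − K)·e^(−rT) = (762.6267 − 772.37) × 0.952562 = -9.2811
Value = -€9.28

-€9.28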